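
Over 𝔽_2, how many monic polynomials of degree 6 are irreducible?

The number of monic irreducibles of degree 6 over GF(2) is (1/6)·Σ_{d∣6} μ(6/d) 2^d.
Divisors of 6: 1, 2, 3, 6; μ(6/d) for each: 1, -1, -1, 1.
Σ = 2^1 − 2^2 − 2^3 + 2^6 = 54.
N = 54/6 = 9.

9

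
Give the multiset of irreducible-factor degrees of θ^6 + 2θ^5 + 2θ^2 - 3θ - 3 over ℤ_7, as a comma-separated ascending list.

6

Write h(θ) = θ^6 + 2θ^5 + 2θ^2 - 3θ - 3.
Complete factorization: h(θ) = (θ^6 + 2θ^5 + 2θ^2 - 3θ - 3).
Factor degrees with multiplicity: 6 = 6.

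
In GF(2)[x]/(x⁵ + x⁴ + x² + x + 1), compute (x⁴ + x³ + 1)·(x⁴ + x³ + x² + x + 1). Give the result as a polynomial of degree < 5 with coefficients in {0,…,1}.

Multiply in GF(2)[x]: (x⁴ + x³ + 1)·(x⁴ + x³ + x² + x + 1) = x⁸ + x⁴ + x² + x + 1.
Reduce using x⁵ ≡ x⁴ + x² + x + 1 (mod x⁵ + x⁴ + x² + x + 1).
Reduced: x⁴ + x³ + x² + 1.

x^4 + x^3 + x^2 + 1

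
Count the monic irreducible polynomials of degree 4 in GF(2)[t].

3

The number of monic irreducibles of degree 4 over GF(2) is (1/4)·Σ_{d∣4} μ(4/d) 2^d.
Divisors of 4: 1, 2, 4; μ(4/d) for each: 0, -1, 1.
Σ = − 2^2 + 2^4 = 12.
N = 12/4 = 3.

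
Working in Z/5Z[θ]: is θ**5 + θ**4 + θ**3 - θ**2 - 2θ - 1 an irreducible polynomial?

Write f(θ) = θ**5 + θ**4 + θ**3 - θ**2 - 2θ - 1.
Check for roots in Z/5Z: f(0) = 4; f(1) = 4; f(2) = 2; f(3) = 0 → root; f(4) = 4.
f(3) = 0, so (θ − 3) divides f(θ); f is reducible.

No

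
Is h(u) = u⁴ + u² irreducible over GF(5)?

No

Check for roots in GF(5): h(0) = 0 → root; h(1) = 2; h(2) = 0 → root; h(3) = 0 → root; h(4) = 2.
h(0) = 0, so (u) divides h(u); h is reducible.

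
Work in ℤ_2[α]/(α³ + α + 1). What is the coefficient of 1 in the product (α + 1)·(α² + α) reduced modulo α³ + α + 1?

Multiply in ℤ_2[α]: (α + 1)·(α² + α) = α³ + α.
Reduce using α³ ≡ α + 1 (mod α³ + α + 1).
Reduced: 1.

1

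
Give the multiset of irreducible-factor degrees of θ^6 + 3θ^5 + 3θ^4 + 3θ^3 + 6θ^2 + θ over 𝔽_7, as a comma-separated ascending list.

Write h(θ) = θ^6 + 3θ^5 + 3θ^4 + 3θ^3 + 6θ^2 + θ.
Linear factors from roots: (θ), (θ + 2).
Complete factorization: h(θ) = (θ)·(θ + 2)^2·(θ^3 + 6θ^2 + 3θ + 2).
Factor degrees with multiplicity: 1 + 1 + 1 + 3 = 6.

1, 1, 1, 3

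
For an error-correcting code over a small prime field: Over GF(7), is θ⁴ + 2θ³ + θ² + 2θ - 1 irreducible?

Write g(θ) = θ⁴ + 2θ³ + θ² + 2θ - 1.
Check for roots in GF(7): g(0) = 6; g(1) = 5; g(2) = 4; g(3) = 2; g(4) = 1; g(5) = 6; g(6) = 4.
No roots, so no linear factors.
Degree-2 irreducible divisors: test the 21 monic irreducibles of degree 2 over GF(7).
None of them divide g (all give nonzero remainder).
No irreducible factor of degree ≤ 2 exists, so g is irreducible over GF(7).

Yes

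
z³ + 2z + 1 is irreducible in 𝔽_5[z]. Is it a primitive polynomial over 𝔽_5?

Write f(z) = z³ + 2z + 1.
|GF(5^3)^×| = 5^3 − 1 = 124. Prime factorization: 124 = 2^2·31.
f is primitive ⇔ z has order 124 in GF(5)[z]/(f), i.e. z^(124/q) ≠ 1 for each prime q | 124.
z^(62) mod f = 1
z^(4) mod f = 3z² + 4z.
Since z^(62) = 1, the order of z divides 62 < 124; not primitive.

No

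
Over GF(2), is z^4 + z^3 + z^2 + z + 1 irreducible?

Write g(z) = z^4 + z^3 + z^2 + z + 1.
Check for roots in GF(2): g(0) = 1; g(1) = 1.
No roots, so no linear factors.
Monic irreducibles of degree 2 over GF(2): z^2 + z + 1.
None of them divide g (all give nonzero remainder).
No irreducible factor of degree ≤ 2 exists, so g is irreducible over GF(2).

Yes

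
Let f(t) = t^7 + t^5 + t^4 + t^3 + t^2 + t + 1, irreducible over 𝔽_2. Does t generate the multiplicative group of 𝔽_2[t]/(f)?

Yes

|GF(2^7)^×| = 2^7 − 1 = 127. Prime factorization: 127 = 127.
f is primitive ⇔ t has order 127 in GF(2)[t]/(f), i.e. t^(127/q) ≠ 1 for each prime q | 127.
t^(1) mod f = t.
None equal 1, so t has full order 127; f is primitive.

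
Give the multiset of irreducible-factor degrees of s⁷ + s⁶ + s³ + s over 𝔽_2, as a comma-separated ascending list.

1, 1, 2, 3

Write h(s) = s⁷ + s⁶ + s³ + s.
Roots in 𝔽_2: h(0) = 0 → root; h(1) = 0 → root.
Linear factors from roots: (s), (s + 1).
Complete factorization: h(s) = (s)·(s + 1)·(s² + s + 1)·(s³ + s² + 1).
Factor degrees with multiplicity: 1 + 1 + 2 + 3 = 7.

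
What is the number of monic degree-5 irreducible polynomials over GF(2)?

6

By the necklace-counting formula, N_2(5) = (1/5) Σ_{d|5} μ(5/d)·2^d.
Divisors of 5: 1, 5; μ(5/d) for each: -1, 1.
Σ = − 2^1 + 2^5 = 30.
N = 30/5 = 6.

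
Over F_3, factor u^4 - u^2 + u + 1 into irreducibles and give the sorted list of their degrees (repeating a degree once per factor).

Write f(u) = u^4 - u^2 + u + 1.
Roots in F_3: f(0) = 1; f(1) = 2; f(2) = 0 → root.
Linear factors from roots: (u + 1).
Complete factorization: f(u) = (u + 1)·(u^3 - u^2 + 1).
Factor degrees with multiplicity: 1 + 3 = 4.

1, 3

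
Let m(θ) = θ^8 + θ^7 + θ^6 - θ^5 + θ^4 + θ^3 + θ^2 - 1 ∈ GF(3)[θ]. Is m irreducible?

Yes

Check for roots in GF(3): m(0) = 2; m(1) = 1; m(2) = 2.
No roots, so no linear factors.
Monic irreducibles of degree 2 over GF(3): θ^2 + 1, θ^2 + θ - 1, θ^2 - θ - 1.
None of them divide m (all give nonzero remainder).
Degree-3 irreducible divisors: test the 8 monic irreducibles of degree 3 over GF(3).
None of them divide m (all give nonzero remainder).
Degree-4 irreducible divisors: test the 18 monic irreducibles of degree 4 over GF(3).
None of them divide m (all give nonzero remainder).
No irreducible factor of degree ≤ 4 exists, so m is irreducible over GF(3).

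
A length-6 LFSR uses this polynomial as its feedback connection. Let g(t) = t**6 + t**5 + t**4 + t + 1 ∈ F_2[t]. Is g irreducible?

Yes

Check for roots in F_2: g(0) = 1; g(1) = 1.
No roots, so no linear factors.
Monic irreducibles of degree 2 over GF(2): t**2 + t + 1.
None of them divide g (all give nonzero remainder).
Monic irreducibles of degree 3 over GF(2): t**3 + t + 1, t**3 + t**2 + 1.
None of them divide g (all give nonzero remainder).
No irreducible factor of degree ≤ 3 exists, so g is irreducible over GF(2).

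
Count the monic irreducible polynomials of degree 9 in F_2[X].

Gauss's count: N_{2}(9) = (1/9) Σ_{d|9} μ(9/d)·2^d.
Divisors of 9: 1, 3, 9; μ(9/d) for each: 0, -1, 1.
Σ = − 2^3 + 2^9 = 504.
N = 504/9 = 56.

56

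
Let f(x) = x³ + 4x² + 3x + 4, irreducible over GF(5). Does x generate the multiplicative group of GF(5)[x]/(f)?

No

|GF(5^3)^×| = 5^3 − 1 = 124. Prime factorization: 124 = 2^2·31.
f is primitive ⇔ x has order 124 in GF(5)[x]/(f), i.e. x^(124/q) ≠ 1 for each prime q | 124.
x^(62) mod f = 1
x^(4) mod f = 3x² + 3x + 1.
Since x^(62) = 1, the order of x divides 62 < 124; not primitive.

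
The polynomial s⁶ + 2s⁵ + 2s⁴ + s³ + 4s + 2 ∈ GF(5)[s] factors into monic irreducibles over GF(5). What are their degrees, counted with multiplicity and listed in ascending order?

Write f(s) = s⁶ + 2s⁵ + 2s⁴ + s³ + 4s + 2.
Roots in GF(5): f(0) = 2; f(1) = 2; f(2) = 3; f(3) = 3; f(4) = 3.
Complete factorization: f(s) = (s⁶ + 2s⁵ + 2s⁴ + s³ + 4s + 2).
Factor degrees with multiplicity: 6 = 6.

6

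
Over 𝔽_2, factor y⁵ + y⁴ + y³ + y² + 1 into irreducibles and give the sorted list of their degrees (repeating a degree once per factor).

5

Write g(y) = y⁵ + y⁴ + y³ + y² + 1.
Roots in 𝔽_2: g(0) = 1; g(1) = 1.
Complete factorization: g(y) = (y⁵ + y⁴ + y³ + y² + 1).
Factor degrees with multiplicity: 5 = 5.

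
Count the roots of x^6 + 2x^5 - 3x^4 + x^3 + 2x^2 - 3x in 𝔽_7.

Write h(x) = x^6 + 2x^5 - 3x^4 + x^3 + 2x^2 - 3x.
Evaluate at each of the 7 elements of 𝔽_7:
h(0) = 0 → root; h(1) = 0 → root; h(2) = 6; h(3) = 0 → root; h(4) = 0 → root; h(5) = 0 → root; h(6) = 0 → root.
Roots: {0, 1, 3, 4, 5, 6}.

6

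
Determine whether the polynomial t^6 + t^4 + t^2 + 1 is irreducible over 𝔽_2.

Write f(t) = t^6 + t^4 + t^2 + 1.
Check for roots in 𝔽_2: f(0) = 1; f(1) = 0 → root.
f(1) = 0, so (t − 1) divides f(t); f is reducible.

No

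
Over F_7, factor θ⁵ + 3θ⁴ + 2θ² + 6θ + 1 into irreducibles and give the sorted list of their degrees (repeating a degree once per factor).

Write g(θ) = θ⁵ + 3θ⁴ + 2θ² + 6θ + 1.
Complete factorization: g(θ) = (θ⁵ + 3θ⁴ + 2θ² + 6θ + 1).
Factor degrees with multiplicity: 5 = 5.

5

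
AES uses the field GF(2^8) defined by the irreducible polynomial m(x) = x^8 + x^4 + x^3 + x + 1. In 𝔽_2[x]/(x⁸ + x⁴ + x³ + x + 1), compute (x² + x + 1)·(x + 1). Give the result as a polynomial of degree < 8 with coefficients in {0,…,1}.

Multiply in 𝔽_2[x]: (x² + x + 1)·(x + 1) = x³ + 1.
Reduced: x³ + 1.

x^3 + 1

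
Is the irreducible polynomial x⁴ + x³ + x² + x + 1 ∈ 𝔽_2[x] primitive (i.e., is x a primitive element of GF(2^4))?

Write f(x) = x⁴ + x³ + x² + x + 1.
|GF(2^4)^×| = 2^4 − 1 = 15. Prime factorization: 15 = 3·5.
f is primitive ⇔ x has order 15 in GF(2)[x]/(f), i.e. x^(15/q) ≠ 1 for each prime q | 15.
x^(5) mod f = 1
x^(3) mod f = x³.
Since x^(5) = 1, the order of x divides 5 < 15; not primitive.

No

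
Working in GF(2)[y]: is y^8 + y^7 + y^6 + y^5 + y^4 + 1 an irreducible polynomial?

Write P(y) = y^8 + y^7 + y^6 + y^5 + y^4 + 1.
Check for roots in GF(2): P(0) = 1; P(1) = 0 → root.
P(1) = 0, so (y − 1) divides P(y); P is reducible.

No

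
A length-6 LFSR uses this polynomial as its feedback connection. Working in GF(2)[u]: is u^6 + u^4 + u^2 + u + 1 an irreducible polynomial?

Yes

Write P(u) = u^6 + u^4 + u^2 + u + 1.
Check for roots in GF(2): P(0) = 1; P(1) = 1.
No roots, so no linear factors.
Monic irreducibles of degree 2 over GF(2): u^2 + u + 1.
None of them divide P (all give nonzero remainder).
Monic irreducibles of degree 3 over GF(2): u^3 + u + 1, u^3 + u^2 + 1.
None of them divide P (all give nonzero remainder).
No irreducible factor of degree ≤ 3 exists, so P is irreducible over GF(2).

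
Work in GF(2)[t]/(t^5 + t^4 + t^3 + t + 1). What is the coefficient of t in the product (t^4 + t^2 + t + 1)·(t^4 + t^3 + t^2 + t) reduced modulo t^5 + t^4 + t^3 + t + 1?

Multiply in GF(2)[t]: (t^4 + t^2 + t + 1)·(t^4 + t^3 + t^2 + t) = t^8 + t^7 + t^5 + t^4 + t^3 + t.
Reduce using t^5 ≡ t^4 + t^3 + t + 1 (mod t^5 + t^4 + t^3 + t + 1).
Reduced: t^4 + t^2.

0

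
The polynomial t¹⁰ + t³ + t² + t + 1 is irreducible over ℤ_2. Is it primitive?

Write f(t) = t¹⁰ + t³ + t² + t + 1.
|GF(2^10)^×| = 2^10 − 1 = 1023. Prime factorization: 1023 = 3·11·31.
f is primitive ⇔ t has order 1023 in GF(2)[t]/(f), i.e. t^(1023/q) ≠ 1 for each prime q | 1023.
t^(341) mod f = 1
t^(93) mod f = t⁷ + t⁶ + t⁵ + t⁴ + t².
t^(33) mod f = t⁵ + t⁴ + t³ + t.
Since t^(341) = 1, the order of t divides 341 < 1023; not primitive.

No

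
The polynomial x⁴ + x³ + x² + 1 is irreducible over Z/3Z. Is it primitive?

No

Write f(x) = x⁴ + x³ + x² + 1.
|GF(3^4)^×| = 3^4 − 1 = 80. Prime factorization: 80 = 2^4·5.
f is primitive ⇔ x has order 80 in GF(3)[x]/(f), i.e. x^(80/q) ≠ 1 for each prime q | 80.
x^(40) mod f = 1
x^(16) mod f = 2x³ + x² + x.
Since x^(40) = 1, the order of x divides 40 < 80; not primitive.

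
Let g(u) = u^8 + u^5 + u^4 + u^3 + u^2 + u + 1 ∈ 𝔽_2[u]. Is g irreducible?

Check for roots in 𝔽_2: g(0) = 1; g(1) = 1.
No roots, so no linear factors.
Monic irreducibles of degree 2 over GF(2): u^2 + u + 1.
None of them divide g (all give nonzero remainder).
Monic irreducibles of degree 3 over GF(2): u^3 + u + 1, u^3 + u^2 + 1.
None of them divide g (all give nonzero remainder).
Monic irreducibles of degree 4 over GF(2): u^4 + u + 1, u^4 + u^3 + 1, u^4 + u^3 + u^2 + u + 1.
None of them divide g (all give nonzero remainder).
No irreducible factor of degree ≤ 4 exists, so g is irreducible over GF(2).

Yes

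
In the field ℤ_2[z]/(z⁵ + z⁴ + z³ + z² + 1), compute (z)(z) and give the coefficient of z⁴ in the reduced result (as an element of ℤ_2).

Multiply in ℤ_2[z]: (z)·(z) = z².
Reduced: z².

0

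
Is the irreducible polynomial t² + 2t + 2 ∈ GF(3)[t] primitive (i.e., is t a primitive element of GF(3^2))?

Yes

Write f(t) = t² + 2t + 2.
|GF(3^2)^×| = 3^2 − 1 = 8. Prime factorization: 8 = 2^3.
f is primitive ⇔ t has order 8 in GF(3)[t]/(f), i.e. t^(8/q) ≠ 1 for each prime q | 8.
t^(4) mod f = 2.
None equal 1, so t has full order 8; f is primitive.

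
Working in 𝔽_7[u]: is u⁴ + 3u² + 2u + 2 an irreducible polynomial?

Yes

Write m(u) = u⁴ + 3u² + 2u + 2.
Check for roots in 𝔽_7: m(0) = 2; m(1) = 1; m(2) = 6; m(3) = 4; m(4) = 6; m(5) = 5; m(6) = 4.
No roots, so no linear factors.
Degree-2 irreducible divisors: test the 21 monic irreducibles of degree 2 over GF(7).
None of them divide m (all give nonzero remainder).
No irreducible factor of degree ≤ 2 exists, so m is irreducible over GF(7).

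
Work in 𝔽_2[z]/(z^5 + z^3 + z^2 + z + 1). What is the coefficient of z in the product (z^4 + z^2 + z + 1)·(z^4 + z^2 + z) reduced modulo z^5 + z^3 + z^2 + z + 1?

1

Multiply in 𝔽_2[z]: (z^4 + z^2 + z + 1)·(z^4 + z^2 + z) = z^8 + z.
Reduce using z^5 ≡ z^3 + z^2 + z + 1 (mod z^5 + z^3 + z^2 + z + 1).
Reduced: z^3 + z + 1.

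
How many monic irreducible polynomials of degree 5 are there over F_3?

x^(3^5) − x is the product of all monic irreducibles of degree dividing 5; Möbius inversion gives N = (1/5) Σ μ(5/d)·3^d.
Divisors of 5: 1, 5; μ(5/d) for each: -1, 1.
Σ = − 3^1 + 3^5 = 240.
N = 240/5 = 48.

48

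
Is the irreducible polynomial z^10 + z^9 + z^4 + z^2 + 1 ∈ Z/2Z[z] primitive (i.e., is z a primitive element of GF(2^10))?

Yes

Write f(z) = z^10 + z^9 + z^4 + z^2 + 1.
|GF(2^10)^×| = 2^10 − 1 = 1023. Prime factorization: 1023 = 3·11·31.
f is primitive ⇔ z has order 1023 in GF(2)[z]/(f), i.e. z^(1023/q) ≠ 1 for each prime q | 1023.
z^(341) mod f = z^8 + z^6 + z^4 + z^3 + z^2 + 1.
z^(93) mod f = z^7 + z^6 + z^5 + z^4 + z^3 + z.
z^(33) mod f = z^8 + z^7 + z^3 + z^2 + z + 1.
None equal 1, so z has full order 1023; f is primitive.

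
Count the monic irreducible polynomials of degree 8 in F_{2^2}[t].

Gauss's count: N_{4}(8) = (1/8) Σ_{d|8} μ(8/d)·4^d.
Divisors of 8: 1, 2, 4, 8; μ(8/d) for each: 0, 0, -1, 1.
Σ = − 4^4 + 4^8 = 65280.
N = 65280/8 = 8160.

8160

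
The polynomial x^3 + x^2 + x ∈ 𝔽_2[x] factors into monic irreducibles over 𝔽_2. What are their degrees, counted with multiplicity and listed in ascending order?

Write h(x) = x^3 + x^2 + x.
Roots in 𝔽_2: h(0) = 0 → root; h(1) = 1.
Linear factors from roots: (x).
Complete factorization: h(x) = (x)·(x^2 + x + 1).
Factor degrees with multiplicity: 1 + 2 = 3.

1, 2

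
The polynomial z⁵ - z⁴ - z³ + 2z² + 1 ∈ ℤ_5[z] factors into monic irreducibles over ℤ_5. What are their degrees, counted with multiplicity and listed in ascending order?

2, 3

Write f(z) = z⁵ - z⁴ - z³ + 2z² + 1.
Roots in ℤ_5: f(0) = 1; f(1) = 2; f(2) = 2; f(3) = 4; f(4) = 2.
Complete factorization: f(z) = (z² + 2z - 2)·(z³ + 2z² + 2z + 2).
Factor degrees with multiplicity: 2 + 3 = 5.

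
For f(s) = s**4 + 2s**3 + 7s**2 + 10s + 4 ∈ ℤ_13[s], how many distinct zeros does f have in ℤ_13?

Evaluate at each of the 13 elements of ℤ_13:
f(0) = 4; f(1) = 11; f(2) = 6; f(3) = 11; f(4) = 7; f(5) = 12; f(6) = 3; f(7) = 7; f(8) = 10; f(9) = 9; f(10) = 12; f(11) = 12; f(12) = 0 → root.
Roots: {12}.

1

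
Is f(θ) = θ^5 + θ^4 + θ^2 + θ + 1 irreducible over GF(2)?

Check for roots in GF(2): f(0) = 1; f(1) = 1.
No roots, so no linear factors.
Monic irreducibles of degree 2 over GF(2): θ^2 + θ + 1.
None of them divide f (all give nonzero remainder).
No irreducible factor of degree ≤ 2 exists, so f is irreducible over GF(2).

Yes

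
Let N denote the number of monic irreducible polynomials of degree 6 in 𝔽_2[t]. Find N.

9

x^(2^6) − x is the product of all monic irreducibles of degree dividing 6; Möbius inversion gives N = (1/6) Σ μ(6/d)·2^d.
Divisors of 6: 1, 2, 3, 6; μ(6/d) for each: 1, -1, -1, 1.
Σ = 2^1 − 2^2 − 2^3 + 2^6 = 54.
N = 54/6 = 9.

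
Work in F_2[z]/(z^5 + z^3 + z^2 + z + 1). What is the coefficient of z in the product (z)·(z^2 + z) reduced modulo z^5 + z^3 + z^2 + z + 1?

Multiply in F_2[z]: (z)·(z^2 + z) = z^3 + z^2.
Reduced: z^3 + z^2.

0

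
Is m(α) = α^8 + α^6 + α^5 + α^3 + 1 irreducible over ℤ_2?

Yes

Check for roots in ℤ_2: m(0) = 1; m(1) = 1.
No roots, so no linear factors.
Monic irreducibles of degree 2 over GF(2): α^2 + α + 1.
None of them divide m (all give nonzero remainder).
Monic irreducibles of degree 3 over GF(2): α^3 + α + 1, α^3 + α^2 + 1.
None of them divide m (all give nonzero remainder).
Monic irreducibles of degree 4 over GF(2): α^4 + α + 1, α^4 + α^3 + 1, α^4 + α^3 + α^2 + α + 1.
None of them divide m (all give nonzero remainder).
No irreducible factor of degree ≤ 4 exists, so m is irreducible over GF(2).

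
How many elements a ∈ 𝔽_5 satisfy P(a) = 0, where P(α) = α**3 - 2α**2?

2

Evaluate at each of the 5 elements of 𝔽_5:
P(0) = 0 → root; P(1) = 4; P(2) = 0 → root; P(3) = 4; P(4) = 2.
Roots: {0, 2}.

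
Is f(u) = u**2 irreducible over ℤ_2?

Check for roots in ℤ_2: f(0) = 0 → root; f(1) = 1.
f(0) = 0, so (u) divides f(u); f is reducible.

No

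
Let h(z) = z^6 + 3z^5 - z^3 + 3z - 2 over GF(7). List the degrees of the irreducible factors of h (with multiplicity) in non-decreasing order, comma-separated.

6

Complete factorization: h(z) = (z^6 + 3z^5 - z^3 + 3z - 2).
Factor degrees with multiplicity: 6 = 6.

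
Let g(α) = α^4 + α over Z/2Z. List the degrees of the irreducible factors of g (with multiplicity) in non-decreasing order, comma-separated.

Roots in Z/2Z: g(0) = 0 → root; g(1) = 0 → root.
Linear factors from roots: (α), (α + 1).
Complete factorization: g(α) = (α)·(α + 1)·(α^2 + α + 1).
Factor degrees with multiplicity: 1 + 1 + 2 = 4.

1, 1, 2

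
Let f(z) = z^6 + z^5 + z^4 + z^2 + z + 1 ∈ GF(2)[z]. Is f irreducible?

Check for roots in GF(2): f(0) = 1; f(1) = 0 → root.
f(1) = 0, so (z − 1) divides f(z); f is reducible.

No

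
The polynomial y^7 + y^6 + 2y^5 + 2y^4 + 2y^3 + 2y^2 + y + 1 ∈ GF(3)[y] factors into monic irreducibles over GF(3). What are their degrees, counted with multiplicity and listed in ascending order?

1, 1, 1, 1, 1, 2

Write g(y) = y^7 + y^6 + 2y^5 + 2y^4 + 2y^3 + 2y^2 + y + 1.
Roots in GF(3): g(0) = 1; g(1) = 0 → root; g(2) = 0 → root.
Linear factors from roots: (y + 2), (y + 1).
Complete factorization: g(y) = (y + 2)^2·(y + 1)^3·(y^2 + 1).
Factor degrees with multiplicity: 1 + 1 + 1 + 1 + 1 + 2 = 7.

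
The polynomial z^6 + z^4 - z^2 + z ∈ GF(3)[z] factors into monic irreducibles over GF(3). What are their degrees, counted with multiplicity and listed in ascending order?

1, 1, 2, 2

Write h(z) = z^6 + z^4 - z^2 + z.
Roots in GF(3): h(0) = 0 → root; h(1) = 2; h(2) = 0 → root.
Linear factors from roots: (z), (z + 1).
Complete factorization: h(z) = (z)·(z + 1)·(z^2 + z - 1)^2.
Factor degrees with multiplicity: 1 + 1 + 2 + 2 = 6.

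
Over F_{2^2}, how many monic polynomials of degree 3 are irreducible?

x^(4^3) − x is the product of all monic irreducibles of degree dividing 3; Möbius inversion gives N = (1/3) Σ μ(3/d)·4^d.
Divisors of 3: 1, 3; μ(3/d) for each: -1, 1.
Σ = − 4^1 + 4^3 = 60.
N = 60/3 = 20.

20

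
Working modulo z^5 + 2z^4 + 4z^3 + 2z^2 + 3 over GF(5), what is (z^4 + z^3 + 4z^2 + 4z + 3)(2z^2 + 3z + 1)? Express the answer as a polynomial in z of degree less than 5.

2z^4 + 3z^3 + 2z

Multiply in GF(5)[z]: (z^4 + z^3 + 4z^2 + 4z + 3)·(2z^2 + 3z + 1) = 2z^6 + 2z^4 + z^3 + 2z^2 + 3z + 3.
Reduce using z^5 ≡ 3z^4 + z^3 + 3z^2 + 2 (mod z^5 + 2z^4 + 4z^3 + 2z^2 + 3).
Reduced: 2z^4 + 3z^3 + 2z.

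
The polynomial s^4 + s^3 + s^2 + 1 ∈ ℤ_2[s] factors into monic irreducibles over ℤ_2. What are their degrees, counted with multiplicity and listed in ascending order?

Write g(s) = s^4 + s^3 + s^2 + 1.
Roots in ℤ_2: g(0) = 1; g(1) = 0 → root.
Linear factors from roots: (s + 1).
Complete factorization: g(s) = (s + 1)·(s^3 + s + 1).
Factor degrees with multiplicity: 1 + 3 = 4.

1, 3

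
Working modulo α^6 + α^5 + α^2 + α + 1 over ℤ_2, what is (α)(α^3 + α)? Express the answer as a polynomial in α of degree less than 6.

α^4 + α^2

Multiply in ℤ_2[α]: (α)·(α^3 + α) = α^4 + α^2.
Reduced: α^4 + α^2.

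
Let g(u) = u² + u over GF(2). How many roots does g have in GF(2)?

2

Evaluate at each of the 2 elements of GF(2):
g(0) = 0 → root; g(1) = 0 → root.
Roots: {0, 1}.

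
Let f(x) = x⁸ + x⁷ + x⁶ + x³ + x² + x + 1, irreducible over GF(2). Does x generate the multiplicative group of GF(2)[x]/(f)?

|GF(2^8)^×| = 2^8 − 1 = 255. Prime factorization: 255 = 3·5·17.
f is primitive ⇔ x has order 255 in GF(2)[x]/(f), i.e. x^(255/q) ≠ 1 for each prime q | 255.
x^(85) mod f = x⁵ + x⁴ + x³ + x² + 1.
x^(51) mod f = x⁶ + x³.
x^(15) mod f = x⁵ + x⁴ + x³ + x + 1.
None equal 1, so x has full order 255; f is primitive.

Yes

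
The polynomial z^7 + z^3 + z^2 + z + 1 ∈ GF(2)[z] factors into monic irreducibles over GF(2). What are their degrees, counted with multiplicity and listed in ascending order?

Write h(z) = z^7 + z^3 + z^2 + z + 1.
Roots in GF(2): h(0) = 1; h(1) = 1.
Complete factorization: h(z) = (z^7 + z^3 + z^2 + z + 1).
Factor degrees with multiplicity: 7 = 7.

7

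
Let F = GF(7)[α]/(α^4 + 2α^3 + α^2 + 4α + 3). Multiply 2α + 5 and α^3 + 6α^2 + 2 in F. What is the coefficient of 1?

4

Multiply in GF(7)[α]: (2α + 5)·(α^3 + 6α^2 + 2) = 2α^4 + 3α^3 + 2α^2 + 4α + 3.
Reduce using α^4 ≡ 5α^3 + 6α^2 + 3α + 4 (mod α^4 + 2α^3 + α^2 + 4α + 3).
Reduced: 6α^3 + 3α + 4.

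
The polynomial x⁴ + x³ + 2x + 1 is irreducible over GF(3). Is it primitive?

No

Write f(x) = x⁴ + x³ + 2x + 1.
|GF(3^4)^×| = 3^4 − 1 = 80. Prime factorization: 80 = 2^4·5.
f is primitive ⇔ x has order 80 in GF(3)[x]/(f), i.e. x^(80/q) ≠ 1 for each prime q | 80.
x^(40) mod f = 1
x^(16) mod f = 2x² + x + 1.
Since x^(40) = 1, the order of x divides 40 < 80; not primitive.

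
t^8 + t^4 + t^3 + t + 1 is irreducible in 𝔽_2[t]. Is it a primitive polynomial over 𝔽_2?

No

Write f(t) = t^8 + t^4 + t^3 + t + 1.
|GF(2^8)^×| = 2^8 − 1 = 255. Prime factorization: 255 = 3·5·17.
f is primitive ⇔ t has order 255 in GF(2)[t]/(f), i.e. t^(255/q) ≠ 1 for each prime q | 255.
t^(85) mod f = t^7 + t^5 + t^4 + t^3 + t^2 + 1.
t^(51) mod f = 1
t^(15) mod f = t^5 + t^3 + t^2 + t + 1.
Since t^(51) = 1, the order of t divides 51 < 255; not primitive.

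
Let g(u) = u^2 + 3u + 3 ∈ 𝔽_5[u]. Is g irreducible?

Yes

Check for roots in 𝔽_5: g(0) = 3; g(1) = 2; g(2) = 3; g(3) = 1; g(4) = 1.
No roots. A degree-2 polynomial over a field with no linear factor is irreducible.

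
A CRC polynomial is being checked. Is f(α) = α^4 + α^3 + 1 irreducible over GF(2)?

Check for roots in GF(2): f(0) = 1; f(1) = 1.
No roots, so no linear factors.
Monic irreducibles of degree 2 over GF(2): α^2 + α + 1.
None of them divide f (all give nonzero remainder).
No irreducible factor of degree ≤ 2 exists, so f is irreducible over GF(2).

Yes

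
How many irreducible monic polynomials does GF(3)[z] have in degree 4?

18

By the necklace-counting formula, N_3(4) = (1/4) Σ_{d|4} μ(4/d)·3^d.
Divisors of 4: 1, 2, 4; μ(4/d) for each: 0, -1, 1.
Σ = − 3^2 + 3^4 = 72.
N = 72/4 = 18.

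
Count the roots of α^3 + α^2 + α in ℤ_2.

1

Write f(α) = α^3 + α^2 + α.
Evaluate at each of the 2 elements of ℤ_2:
f(0) = 0 → root; f(1) = 1.
Roots: {0}.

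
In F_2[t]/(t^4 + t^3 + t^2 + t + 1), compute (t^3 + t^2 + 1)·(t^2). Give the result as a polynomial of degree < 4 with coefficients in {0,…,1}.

Multiply in F_2[t]: (t^3 + t^2 + 1)·(t^2) = t^5 + t^4 + t^2.
Reduce using t^4 ≡ t^3 + t^2 + t + 1 (mod t^4 + t^3 + t^2 + t + 1).
Reduced: t^3 + t.

t^3 + t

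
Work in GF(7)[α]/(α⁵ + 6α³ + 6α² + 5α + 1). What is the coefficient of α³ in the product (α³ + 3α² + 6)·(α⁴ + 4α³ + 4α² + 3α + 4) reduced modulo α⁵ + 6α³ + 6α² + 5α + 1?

Multiply in GF(7)[α]: (α³ + 3α² + 6)·(α⁴ + 4α³ + 4α² + 3α + 4) = α⁷ + 2α⁵ + 2α³ + α² + 4α + 3.
Reduce using α⁵ ≡ α³ + α² + 2α + 6 (mod α⁵ + 6α³ + 6α² + 5α + 1).
Reduced: α⁴ + 3α² + 3α.

0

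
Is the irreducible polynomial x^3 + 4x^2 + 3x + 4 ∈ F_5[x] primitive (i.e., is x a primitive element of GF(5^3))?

Write f(x) = x^3 + 4x^2 + 3x + 4.
|GF(5^3)^×| = 5^3 − 1 = 124. Prime factorization: 124 = 2^2·31.
f is primitive ⇔ x has order 124 in GF(5)[x]/(f), i.e. x^(124/q) ≠ 1 for each prime q | 124.
x^(62) mod f = 1
x^(4) mod f = 3x^2 + 3x + 1.
Since x^(62) = 1, the order of x divides 62 < 124; not primitive.

No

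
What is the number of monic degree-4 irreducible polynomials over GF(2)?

By the necklace-counting formula, N_2(4) = (1/4) Σ_{d|4} μ(4/d)·2^d.
Divisors of 4: 1, 2, 4; μ(4/d) for each: 0, -1, 1.
Σ = − 2^2 + 2^4 = 12.
N = 12/4 = 3.

3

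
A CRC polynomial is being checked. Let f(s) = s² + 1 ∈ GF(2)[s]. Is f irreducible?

Check for roots in GF(2): f(0) = 1; f(1) = 0 → root.
f(1) = 0, so (s − 1) divides f(s); f is reducible.

No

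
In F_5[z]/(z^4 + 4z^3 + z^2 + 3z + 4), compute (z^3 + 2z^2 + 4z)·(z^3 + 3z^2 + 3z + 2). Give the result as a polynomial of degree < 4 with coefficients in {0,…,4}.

Multiply in F_5[z]: (z^3 + 2z^2 + 4z)·(z^3 + 3z^2 + 3z + 2) = z^6 + 3z^4 + z^2 + 3z.
Reduce using z^4 ≡ z^3 + 4z^2 + 2z + 1 (mod z^4 + 4z^3 + z^2 + 3z + 4).
Reduced: 4z^3 + z^2 + 3.

4z^3 + z^2 + 3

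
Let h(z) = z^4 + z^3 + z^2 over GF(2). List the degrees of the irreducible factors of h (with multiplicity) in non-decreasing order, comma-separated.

1, 1, 2

Roots in GF(2): h(0) = 0 → root; h(1) = 1.
Linear factors from roots: (z).
Complete factorization: h(z) = (z)^2·(z^2 + z + 1).
Factor degrees with multiplicity: 1 + 1 + 2 = 4.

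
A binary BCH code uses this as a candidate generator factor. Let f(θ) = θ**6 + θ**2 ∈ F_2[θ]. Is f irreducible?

No

Check for roots in F_2: f(0) = 0 → root; f(1) = 0 → root.
f(0) = 0, so (θ) divides f(θ); f is reducible.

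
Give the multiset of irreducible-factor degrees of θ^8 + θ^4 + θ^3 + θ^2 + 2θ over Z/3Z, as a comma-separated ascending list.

Write g(θ) = θ^8 + θ^4 + θ^3 + θ^2 + 2θ.
Roots in Z/3Z: g(0) = 0 → root; g(1) = 0 → root; g(2) = 0 → root.
Linear factors from roots: (θ), (θ + 2), (θ + 1).
Complete factorization: g(θ) = (θ)·(θ + 2)·(θ + 1)^2·(θ^2 + θ + 2)^2.
Factor degrees with multiplicity: 1 + 1 + 1 + 1 + 2 + 2 = 8.

1, 1, 1, 1, 2, 2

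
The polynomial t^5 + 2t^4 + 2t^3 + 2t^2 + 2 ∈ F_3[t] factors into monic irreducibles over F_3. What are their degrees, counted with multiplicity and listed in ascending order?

1, 1, 3

Write g(t) = t^5 + 2t^4 + 2t^3 + 2t^2 + 2.
Roots in F_3: g(0) = 2; g(1) = 0 → root; g(2) = 0 → root.
Linear factors from roots: (t + 2), (t + 1).
Complete factorization: g(t) = (t + 1)·(t + 2)·(t^3 + 2t^2 + 1).
Factor degrees with multiplicity: 1 + 1 + 3 = 5.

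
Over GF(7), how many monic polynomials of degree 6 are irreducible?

x^(7^6) − x is the product of all monic irreducibles of degree dividing 6; Möbius inversion gives N = (1/6) Σ μ(6/d)·7^d.
Divisors of 6: 1, 2, 3, 6; μ(6/d) for each: 1, -1, -1, 1.
Σ = 7^1 − 7^2 − 7^3 + 7^6 = 117264.
N = 117264/6 = 19544.

19544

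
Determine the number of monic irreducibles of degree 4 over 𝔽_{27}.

132678

Gauss's count: N_{27}(4) = (1/4) Σ_{d|4} μ(4/d)·27^d.
Divisors of 4: 1, 2, 4; μ(4/d) for each: 0, -1, 1.
Σ = − 27^2 + 27^4 = 530712.
N = 530712/4 = 132678.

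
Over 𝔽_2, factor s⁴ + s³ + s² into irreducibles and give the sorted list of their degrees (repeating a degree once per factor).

1, 1, 2

Write f(s) = s⁴ + s³ + s².
Roots in 𝔽_2: f(0) = 0 → root; f(1) = 1.
Linear factors from roots: (s).
Complete factorization: f(s) = (s)^2·(s² + s + 1).
Factor degrees with multiplicity: 1 + 1 + 2 = 4.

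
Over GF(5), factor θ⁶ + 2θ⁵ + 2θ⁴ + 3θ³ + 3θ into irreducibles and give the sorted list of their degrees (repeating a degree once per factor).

1, 1, 1, 1, 2

Write g(θ) = θ⁶ + 2θ⁵ + 2θ⁴ + 3θ³ + 3θ.
Roots in GF(5): g(0) = 0 → root; g(1) = 1; g(2) = 0 → root; g(3) = 2; g(4) = 0 → root.
Linear factors from roots: (θ), (θ + 3), (θ + 1).
Complete factorization: g(θ) = (θ)·(θ + 1)·(θ + 3)^2·(θ² + 2).
Factor degrees with multiplicity: 1 + 1 + 1 + 1 + 2 = 6.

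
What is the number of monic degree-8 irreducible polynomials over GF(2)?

Gauss's count: N_{2}(8) = (1/8) Σ_{d|8} μ(8/d)·2^d.
Divisors of 8: 1, 2, 4, 8; μ(8/d) for each: 0, 0, -1, 1.
Σ = − 2^4 + 2^8 = 240.
N = 240/8 = 30.

30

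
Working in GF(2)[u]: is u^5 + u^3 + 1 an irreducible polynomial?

Write f(u) = u^5 + u^3 + 1.
Check for roots in GF(2): f(0) = 1; f(1) = 1.
No roots, so no linear factors.
Monic irreducibles of degree 2 over GF(2): u^2 + u + 1.
None of them divide f (all give nonzero remainder).
No irreducible factor of degree ≤ 2 exists, so f is irreducible over GF(2).

Yes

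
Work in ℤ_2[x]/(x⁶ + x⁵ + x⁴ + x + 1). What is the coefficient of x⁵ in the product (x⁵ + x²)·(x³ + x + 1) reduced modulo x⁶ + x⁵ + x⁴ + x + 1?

0

Multiply in ℤ_2[x]: (x⁵ + x²)·(x³ + x + 1) = x⁸ + x⁶ + x³ + x².
Reduce using x⁶ ≡ x⁵ + x⁴ + x + 1 (mod x⁶ + x⁵ + x⁴ + x + 1).
Reduced: x⁴ + x² + 1.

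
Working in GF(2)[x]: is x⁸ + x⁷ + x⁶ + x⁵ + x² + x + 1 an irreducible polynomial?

Write g(x) = x⁸ + x⁷ + x⁶ + x⁵ + x² + x + 1.
Check for roots in GF(2): g(0) = 1; g(1) = 1.
No roots, so no linear factors.
Monic irreducibles of degree 2 over GF(2): x² + x + 1.
None of them divide g (all give nonzero remainder).
Monic irreducibles of degree 3 over GF(2): x³ + x + 1, x³ + x² + 1.
None of them divide g (all give nonzero remainder).
Monic irreducibles of degree 4 over GF(2): x⁴ + x + 1, x⁴ + x³ + 1, x⁴ + x³ + x² + x + 1.
None of them divide g (all give nonzero remainder).
No irreducible factor of degree ≤ 4 exists, so g is irreducible over GF(2).

Yes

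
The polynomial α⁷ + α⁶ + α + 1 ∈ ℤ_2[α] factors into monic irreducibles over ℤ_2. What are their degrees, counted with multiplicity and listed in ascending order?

Write h(α) = α⁷ + α⁶ + α + 1.
Roots in ℤ_2: h(0) = 1; h(1) = 0 → root.
Linear factors from roots: (α + 1).
Complete factorization: h(α) = (α + 1)^3·(α² + α + 1)^2.
Factor degrees with multiplicity: 1 + 1 + 1 + 2 + 2 = 7.

1, 1, 1, 2, 2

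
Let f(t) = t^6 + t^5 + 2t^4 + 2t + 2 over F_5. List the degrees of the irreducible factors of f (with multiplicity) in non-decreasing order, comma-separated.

3, 3

Roots in F_5: f(0) = 2; f(1) = 3; f(2) = 4; f(3) = 2; f(4) = 2.
Complete factorization: f(t) = (t^3 + 2t^2 - 2)·(t^3 - t^2 - t - 1).
Factor degrees with multiplicity: 3 + 3 = 6.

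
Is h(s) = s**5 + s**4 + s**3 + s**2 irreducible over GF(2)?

Check for roots in GF(2): h(0) = 0 → root; h(1) = 0 → root.
h(0) = 0, so (s) divides h(s); h is reducible.

No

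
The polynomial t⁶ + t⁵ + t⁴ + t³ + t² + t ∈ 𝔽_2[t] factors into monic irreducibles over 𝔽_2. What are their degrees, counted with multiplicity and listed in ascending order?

Write h(t) = t⁶ + t⁵ + t⁴ + t³ + t² + t.
Roots in 𝔽_2: h(0) = 0 → root; h(1) = 0 → root.
Linear factors from roots: (t), (t + 1).
Complete factorization: h(t) = (t)·(t + 1)·(t² + t + 1)^2.
Factor degrees with multiplicity: 1 + 1 + 2 + 2 = 6.

1, 1, 2, 2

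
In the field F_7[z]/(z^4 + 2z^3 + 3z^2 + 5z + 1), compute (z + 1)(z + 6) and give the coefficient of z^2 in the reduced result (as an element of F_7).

1

Multiply in F_7[z]: (z + 1)·(z + 6) = z^2 + 6.
Reduced: z^2 + 6.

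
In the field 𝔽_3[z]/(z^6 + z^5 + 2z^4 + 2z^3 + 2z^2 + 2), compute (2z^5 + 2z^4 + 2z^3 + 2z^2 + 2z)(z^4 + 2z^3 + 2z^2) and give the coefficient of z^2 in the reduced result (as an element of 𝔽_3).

0

Multiply in 𝔽_3[z]: (2z^5 + 2z^4 + 2z^3 + 2z^2 + 2z)·(z^4 + 2z^3 + 2z^2) = 2z^9 + z^7 + z^6 + z^5 + 2z^4 + z^3.
Reduce using z^6 ≡ 2z^5 + z^4 + z^3 + z^2 + 1 (mod z^6 + z^5 + 2z^4 + 2z^3 + 2z^2 + 2).
Reduced: z^5 + z^4 + z^3 + 2z + 2.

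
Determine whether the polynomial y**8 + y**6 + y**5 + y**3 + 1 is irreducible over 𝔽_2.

Yes

Write P(y) = y**8 + y**6 + y**5 + y**3 + 1.
Check for roots in 𝔽_2: P(0) = 1; P(1) = 1.
No roots, so no linear factors.
Monic irreducibles of degree 2 over GF(2): y**2 + y + 1.
None of them divide P (all give nonzero remainder).
Monic irreducibles of degree 3 over GF(2): y**3 + y + 1, y**3 + y**2 + 1.
None of them divide P (all give nonzero remainder).
Monic irreducibles of degree 4 over GF(2): y**4 + y + 1, y**4 + y**3 + 1, y**4 + y**3 + y**2 + y + 1.
None of them divide P (all give nonzero remainder).
No irreducible factor of degree ≤ 4 exists, so P is irreducible over GF(2).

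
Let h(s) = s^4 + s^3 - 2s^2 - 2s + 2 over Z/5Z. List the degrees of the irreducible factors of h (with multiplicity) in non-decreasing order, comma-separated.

Roots in Z/5Z: h(0) = 2; h(1) = 0 → root; h(2) = 4; h(3) = 1; h(4) = 2.
Linear factors from roots: (s - 1).
Complete factorization: h(s) = (s - 1)·(s^3 + 2s^2 - 2).
Factor degrees with multiplicity: 1 + 3 = 4.

1, 3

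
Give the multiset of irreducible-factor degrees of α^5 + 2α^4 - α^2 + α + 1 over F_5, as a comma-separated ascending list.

Write f(α) = α^5 + 2α^4 - α^2 + α + 1.
Roots in F_5: f(0) = 1; f(1) = 4; f(2) = 3; f(3) = 0 → root; f(4) = 0 → root.
Linear factors from roots: (α + 2), (α + 1).
Complete factorization: f(α) = (α + 2)·(α + 1)^2·(α^2 - 2α - 2).
Factor degrees with multiplicity: 1 + 1 + 1 + 2 = 5.

1, 1, 1, 2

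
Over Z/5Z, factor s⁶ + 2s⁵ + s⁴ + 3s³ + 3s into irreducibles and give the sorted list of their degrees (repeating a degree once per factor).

Write f(s) = s⁶ + 2s⁵ + s⁴ + 3s³ + 3s.
Roots in Z/5Z: f(0) = 0 → root; f(1) = 0 → root; f(2) = 4; f(3) = 1; f(4) = 4.
Linear factors from roots: (s), (s + 4).
Complete factorization: f(s) = (s)·(s + 4)·(s² + 4s + 1)·(s² + 4s + 2).
Factor degrees with multiplicity: 1 + 1 + 2 + 2 = 6.

1, 1, 2, 2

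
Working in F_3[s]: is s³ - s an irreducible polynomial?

Write f(s) = s³ - s.
Check for roots in F_3: f(0) = 0 → root; f(1) = 0 → root; f(2) = 0 → root.
f(0) = 0, so (s) divides f(s); f is reducible.

No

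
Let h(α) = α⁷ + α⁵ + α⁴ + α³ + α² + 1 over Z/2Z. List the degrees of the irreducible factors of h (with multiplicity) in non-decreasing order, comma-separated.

1, 2, 2, 2

Roots in Z/2Z: h(0) = 1; h(1) = 0 → root.
Linear factors from roots: (α + 1).
Complete factorization: h(α) = (α + 1)·(α² + α + 1)^3.
Factor degrees with multiplicity: 1 + 2 + 2 + 2 = 7.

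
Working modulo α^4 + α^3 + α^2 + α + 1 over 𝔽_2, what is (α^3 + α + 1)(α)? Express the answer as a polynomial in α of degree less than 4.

α^3 + 1

Multiply in 𝔽_2[α]: (α^3 + α + 1)·(α) = α^4 + α^2 + α.
Reduce using α^4 ≡ α^3 + α^2 + α + 1 (mod α^4 + α^3 + α^2 + α + 1).
Reduced: α^3 + 1.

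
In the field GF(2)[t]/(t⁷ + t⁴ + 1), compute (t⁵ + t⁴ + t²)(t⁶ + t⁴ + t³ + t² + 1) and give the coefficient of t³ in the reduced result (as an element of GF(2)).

Multiply in GF(2)[t]: (t⁵ + t⁴ + t²)·(t⁶ + t⁴ + t³ + t² + 1) = t¹¹ + t¹⁰ + t⁹ + t⁸ + t².
Reduce using t⁷ ≡ t⁴ + 1 (mod t⁷ + t⁴ + 1).
Reduced: t⁶ + t³ + 1.

1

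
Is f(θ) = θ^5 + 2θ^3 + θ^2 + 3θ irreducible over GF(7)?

No

Check for roots in GF(7): f(0) = 0 → root; f(1) = 0 → root; f(2) = 2; f(3) = 0 → root; f(4) = 4; f(5) = 6; f(6) = 2.
f(0) = 0, so (θ) divides f(θ); f is reducible.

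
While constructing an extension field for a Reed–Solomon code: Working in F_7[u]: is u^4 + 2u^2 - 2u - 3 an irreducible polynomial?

Yes

Write f(u) = u^4 + 2u^2 - 2u - 3.
Check for roots in F_7: f(0) = 4; f(1) = 5; f(2) = 3; f(3) = 6; f(4) = 4; f(5) = 4; f(6) = 2.
No roots, so no linear factors.
Degree-2 irreducible divisors: test the 21 monic irreducibles of degree 2 over GF(7).
None of them divide f (all give nonzero remainder).
No irreducible factor of degree ≤ 2 exists, so f is irreducible over GF(7).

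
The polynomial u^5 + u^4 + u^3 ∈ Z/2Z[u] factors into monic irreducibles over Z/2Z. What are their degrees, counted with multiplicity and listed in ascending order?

Write g(u) = u^5 + u^4 + u^3.
Roots in Z/2Z: g(0) = 0 → root; g(1) = 1.
Linear factors from roots: (u).
Complete factorization: g(u) = (u)^3·(u^2 + u + 1).
Factor degrees with multiplicity: 1 + 1 + 1 + 2 = 5.

1, 1, 1, 2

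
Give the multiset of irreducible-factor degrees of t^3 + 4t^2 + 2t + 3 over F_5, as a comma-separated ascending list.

1, 2

Write h(t) = t^3 + 4t^2 + 2t + 3.
Roots in F_5: h(0) = 3; h(1) = 0 → root; h(2) = 1; h(3) = 2; h(4) = 4.
Linear factors from roots: (t + 4).
Complete factorization: h(t) = (t + 4)·(t^2 + 2).
Factor degrees with multiplicity: 1 + 2 = 3.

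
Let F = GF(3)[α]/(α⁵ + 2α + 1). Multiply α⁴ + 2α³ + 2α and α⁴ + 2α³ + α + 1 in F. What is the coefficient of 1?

Multiply in GF(3)[α]: (α⁴ + 2α³ + 2α)·(α⁴ + 2α³ + α + 1) = α⁸ + α⁷ + α⁶ + α⁴ + 2α³ + 2α² + 2α.
Reduce using α⁵ ≡ α + 2 (mod α⁵ + 2α + 1).
Reduced: 2α⁴ + 2α³ + 2α² + α.

0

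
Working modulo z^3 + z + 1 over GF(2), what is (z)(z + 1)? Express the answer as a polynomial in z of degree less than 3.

Multiply in GF(2)[z]: (z)·(z + 1) = z^2 + z.
Reduced: z^2 + z.

z^2 + z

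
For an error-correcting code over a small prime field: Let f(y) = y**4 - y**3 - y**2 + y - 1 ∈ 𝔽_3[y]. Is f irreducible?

Check for roots in 𝔽_3: f(0) = 2; f(1) = 2; f(2) = 2.
No roots, so no linear factors.
Monic irreducibles of degree 2 over GF(3): y**2 + 1, y**2 + y - 1, y**2 - y - 1.
None of them divide f (all give nonzero remainder).
No irreducible factor of degree ≤ 2 exists, so f is irreducible over GF(3).

Yes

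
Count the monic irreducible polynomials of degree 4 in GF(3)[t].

Gauss's count: N_{3}(4) = (1/4) Σ_{d|4} μ(4/d)·3^d.
Divisors of 4: 1, 2, 4; μ(4/d) for each: 0, -1, 1.
Σ = − 3^2 + 3^4 = 72.
N = 72/4 = 18.

18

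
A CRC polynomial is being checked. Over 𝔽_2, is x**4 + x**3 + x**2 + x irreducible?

Write m(x) = x**4 + x**3 + x**2 + x.
Check for roots in 𝔽_2: m(0) = 0 → root; m(1) = 0 → root.
m(0) = 0, so (x) divides m(x); m is reducible.

No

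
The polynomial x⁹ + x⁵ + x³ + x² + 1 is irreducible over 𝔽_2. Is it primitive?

Yes

Write f(x) = x⁹ + x⁵ + x³ + x² + 1.
|GF(2^9)^×| = 2^9 − 1 = 511. Prime factorization: 511 = 7·73.
f is primitive ⇔ x has order 511 in GF(2)[x]/(f), i.e. x^(511/q) ≠ 1 for each prime q | 511.
x^(73) mod f = x⁷ + x⁶ + x⁴ + x³ + x² + x + 1.
x^(7) mod f = x⁷.
None equal 1, so x has full order 511; f is primitive.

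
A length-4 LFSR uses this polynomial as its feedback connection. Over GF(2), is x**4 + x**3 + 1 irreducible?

Write h(x) = x**4 + x**3 + 1.
Check for roots in GF(2): h(0) = 1; h(1) = 1.
No roots, so no linear factors.
Monic irreducibles of degree 2 over GF(2): x**2 + x + 1.
None of them divide h (all give nonzero remainder).
No irreducible factor of degree ≤ 2 exists, so h is irreducible over GF(2).

Yes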